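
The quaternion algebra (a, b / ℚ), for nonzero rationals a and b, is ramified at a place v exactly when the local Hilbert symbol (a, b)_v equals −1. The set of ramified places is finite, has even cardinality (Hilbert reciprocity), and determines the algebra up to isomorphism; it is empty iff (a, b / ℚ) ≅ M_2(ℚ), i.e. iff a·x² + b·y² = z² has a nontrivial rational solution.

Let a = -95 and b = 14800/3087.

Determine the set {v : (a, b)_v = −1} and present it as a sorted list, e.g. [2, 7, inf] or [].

[7, 19]

Mod squares: a ≡ -95, b ≡ 259. Check v ∈ {∞, 2, 3, 5, 7, 19, 37}.
v=2: v_2(a)=0, v_2(b)=4; units ≡ 1, 3 (mod 8); ε·ε+αω+βω = 0·1+0·1+4·0 ≡ 0  ⇒  (a,b)_2 = +1.
v=7: a=7^0·(≡3), b=7^-3·(≡1) mod 7; (3|7)=-1, (1|7)=+1; (−1)^{0·-3·3}·(-1)^-3·(+1)^0 = -1.
v=∞: -95 < 0 and 259 > 0  ⇒  (a,b)_∞ = +1.
v=19: a=19^1·(≡14), b=19^0·(≡2) mod 19; (14|19)=-1, (2|19)=-1; (−1)^{1·0·9}·(-1)^0·(-1)^1 = -1.
v=5: a=5^1·(≡1), b=5^2·(≡1) mod 5; (1|5)=+1, (1|5)=+1; (−1)^{1·2·2}·(+1)^2·(+1)^1 = +1.
v=37: a=37^0·(≡16), b=37^1·(≡25) mod 37; (16|37)=+1, (25|37)=+1; (−1)^{0·1·18}·(+1)^1·(+1)^0 = +1.
v=3: a=3^0·(≡1), b=3^-2·(≡1) mod 3; (1|3)=+1, (1|3)=+1; (−1)^{0·-2·1}·(+1)^-2·(+1)^0 = +1.
Ram(-95, 259) = {7, 19}; no ℚ_7-point on the conic.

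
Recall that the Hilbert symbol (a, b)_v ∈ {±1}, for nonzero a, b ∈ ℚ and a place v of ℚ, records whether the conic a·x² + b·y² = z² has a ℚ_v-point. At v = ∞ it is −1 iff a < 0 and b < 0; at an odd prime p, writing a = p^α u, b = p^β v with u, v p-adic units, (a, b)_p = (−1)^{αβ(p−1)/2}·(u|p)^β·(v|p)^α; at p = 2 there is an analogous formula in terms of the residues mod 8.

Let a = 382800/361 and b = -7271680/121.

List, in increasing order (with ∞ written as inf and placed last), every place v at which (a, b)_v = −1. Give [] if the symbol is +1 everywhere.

[3, 5, 11, 13, 23, 29]

(a, b) ≡ (957, -28405) mod (ℚ^×)²; places V = {2, 3, 5, 11, 13, 19, 23, 29, ∞}.
(a,b)_2: α=4, β=8; u≡5, v≡3 (mod 8); ε(u)ε(v)=0·1, αω(v)=4·1, βω(u)=8·1; sum ≡ 0  ⇒  +1.
(a,b)_19: α=-2, u≡7; β=1, v≡5 (mod 19); (7|19)=+1, (5|19)=+1; sign (−1)^0·+1^1·+1^-2 = +1.
(a,b)_29: α=1, u≡16; β=0, v≡14 (mod 29); (16|29)=+1, (14|29)=-1; sign (−1)^0·+1^0·-1^1 = -1.
(a,b)_3: α=1, u≡1; β=0, v≡2 (mod 3); (1|3)=+1, (2|3)=-1; sign (−1)^0·+1^0·-1^1 = -1.
(a,b)_11: α=1, u≡2; β=-2, v≡2 (mod 11); (2|11)=-1, (2|11)=-1; sign (−1)^0·-1^-2·-1^1 = -1.
(a,b)_5: α=2, u≡2; β=1, v≡4 (mod 5); (2|5)=-1, (4|5)=+1; sign (−1)^0·-1^1·+1^2 = -1.
(a,b)_13: α=0, u≡8; β=1, v≡1 (mod 13); (8|13)=-1, (1|13)=+1; sign (−1)^0·-1^1·+1^0 = -1.
(a,b)_∞: sgn(957)=+, sgn(-28405)=−, so +1.
(a,b)_23: α=0, u≡5; β=1, v≡15 (mod 23); (5|23)=-1, (15|23)=-1; sign (−1)^0·-1^1·-1^0 = -1.
(957, -28405 / ℚ) ramifies at {3, 5, 11, 13, 23, 29}: a division algebra.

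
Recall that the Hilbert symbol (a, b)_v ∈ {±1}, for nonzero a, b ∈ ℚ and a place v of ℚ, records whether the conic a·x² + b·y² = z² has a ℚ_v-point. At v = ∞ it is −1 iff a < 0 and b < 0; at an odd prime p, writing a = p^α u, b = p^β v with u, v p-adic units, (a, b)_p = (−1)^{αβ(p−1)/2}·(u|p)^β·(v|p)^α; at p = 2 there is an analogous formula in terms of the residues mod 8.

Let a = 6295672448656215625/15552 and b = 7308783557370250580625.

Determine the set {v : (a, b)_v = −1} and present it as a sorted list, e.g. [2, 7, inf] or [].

[7, 13, 19, 29]

(a, b) ≡ (33915, 3250189761) mod (ℚ^×)²; places V = {2, 3, 5, 7, 11, 13, 17, 19, 23, 29, 31, 41, ∞}.
(a,b)_7: α=3, u≡2; β=3, v≡4 (mod 7); (2|7)=+1, (4|7)=+1; sign (−1)^1·+1^3·+1^3 = -1.
(a,b)_∞: sgn(33915)=+, sgn(3250189761)=+, so +1.
(a,b)_13: α=2, u≡7; β=1, v≡1 (mod 13); (7|13)=-1, (1|13)=+1; sign (−1)^0·-1^1·+1^2 = -1.
(a,b)_2: α=-6, β=0; u≡3, v≡1 (mod 8); ε(u)ε(v)=1·0, αω(v)=-6·0, βω(u)=0·1; sum ≡ 0  ⇒  +1.
(a,b)_11: α=2, u≡10; β=2, v≡9 (mod 11); (10|11)=-1, (9|11)=+1; sign (−1)^0·-1^2·+1^2 = +1.
(a,b)_41: α=2, u≡33; β=3, v≡37 (mod 41); (33|41)=+1, (37|41)=+1; sign (−1)^0·+1^3·+1^2 = +1.
(a,b)_31: α=0, u≡28; β=1, v≡14 (mod 31); (28|31)=+1, (14|31)=+1; sign (−1)^0·+1^1·+1^0 = +1.
(a,b)_17: α=1, u≡14; β=1, v≡14 (mod 17); (14|17)=-1, (14|17)=-1; sign (−1)^0·-1^1·-1^1 = +1.
(a,b)_3: α=-5, u≡1; β=1, v≡2 (mod 3); (1|3)=+1, (2|3)=-1; sign (−1)^1·+1^1·-1^-5 = +1.
(a,b)_29: α=0, u≡3; β=1, v≡27 (mod 29); (3|29)=-1, (27|29)=-1; sign (−1)^0·-1^1·-1^0 = -1.
(a,b)_23: α=2, u≡6; β=0, v≡5 (mod 23); (6|23)=+1, (5|23)=-1; sign (−1)^0·+1^0·-1^2 = +1.
(a,b)_19: α=1, u≡15; β=3, v≡14 (mod 19); (15|19)=-1, (14|19)=-1; sign (−1)^1·-1^3·-1^1 = -1.
(a,b)_5: α=5, u≡2; β=4, v≡4 (mod 5); (2|5)=-1, (4|5)=+1; sign (−1)^0·-1^4·+1^5 = +1.
Ram(33915, 3250189761) = {7, 13, 19, 29}; no ℚ_7-point on the conic.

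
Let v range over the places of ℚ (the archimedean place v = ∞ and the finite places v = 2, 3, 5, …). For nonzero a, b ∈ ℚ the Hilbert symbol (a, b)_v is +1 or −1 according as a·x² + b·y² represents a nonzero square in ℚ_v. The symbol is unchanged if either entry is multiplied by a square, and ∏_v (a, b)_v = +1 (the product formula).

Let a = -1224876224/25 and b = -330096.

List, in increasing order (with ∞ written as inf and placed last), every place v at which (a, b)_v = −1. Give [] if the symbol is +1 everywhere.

Mod squares: a ≡ -299, b ≡ -39. Check v ∈ {∞, 2, 3, 5, 11, 13, 23}.
v=5: a=5^-2·(≡1), b=5^0·(≡4) mod 5; (1|5)=+1, (4|5)=+1; (−1)^{-2·0·2}·(+1)^0·(+1)^-2 = +1.
v=∞: -299 < 0 and -39 < 0  ⇒  (a,b)_∞ = -1.
v=13: a=13^1·(≡4), b=13^1·(≡10) mod 13; (4|13)=+1, (10|13)=+1; (−1)^{1·1·6}·(+1)^1·(+1)^1 = +1.
v=3: a=3^0·(≡1), b=3^1·(≡2) mod 3; (1|3)=+1, (2|3)=-1; (−1)^{0·1·1}·(+1)^1·(-1)^0 = +1.
v=11: a=11^2·(≡5), b=11^0·(≡3) mod 11; (5|11)=+1, (3|11)=+1; (−1)^{2·0·5}·(+1)^0·(+1)^2 = +1.
v=2: v_2(a)=6, v_2(b)=4; units ≡ 5, 1 (mod 8); ε·ε+αω+βω = 0·0+6·0+4·1 ≡ 0  ⇒  (a,b)_2 = +1.
v=23: a=23^3·(≡11), b=23^2·(≡20) mod 23; (11|23)=-1, (20|23)=-1; (−1)^{3·2·11}·(-1)^2·(-1)^3 = -1.
Ram(-299, -39) = {23, ∞}; no ℚ_23-point on the conic.

[23, inf]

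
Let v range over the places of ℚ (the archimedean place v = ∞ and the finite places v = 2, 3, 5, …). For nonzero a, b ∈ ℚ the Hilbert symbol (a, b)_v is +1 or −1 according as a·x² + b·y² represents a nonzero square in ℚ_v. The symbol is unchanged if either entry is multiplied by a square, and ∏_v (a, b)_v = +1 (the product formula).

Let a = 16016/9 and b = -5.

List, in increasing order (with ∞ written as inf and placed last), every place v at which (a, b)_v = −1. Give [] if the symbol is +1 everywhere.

[11, 13]

Mod squares: a ≡ 1001, b ≡ -5. Check v ∈ {∞, 2, 3, 5, 7, 11, 13}.
v=2: v_2(a)=4, v_2(b)=0; units ≡ 1, 3 (mod 8); ε·ε+αω+βω = 0·1+4·1+0·0 ≡ 0  ⇒  (a,b)_2 = +1.
v=11: a=11^1·(≡9), b=11^0·(≡6) mod 11; (9|11)=+1, (6|11)=-1; (−1)^{1·0·5}·(+1)^0·(-1)^1 = -1.
v=5: a=5^0·(≡4), b=5^1·(≡4) mod 5; (4|5)=+1, (4|5)=+1; (−1)^{0·1·2}·(+1)^1·(+1)^0 = +1.
v=∞: 1001 > 0 and -5 < 0  ⇒  (a,b)_∞ = +1.
v=13: a=13^1·(≡4), b=13^0·(≡8) mod 13; (4|13)=+1, (8|13)=-1; (−1)^{1·0·6}·(+1)^0·(-1)^1 = -1.
v=3: a=3^-2·(≡2), b=3^0·(≡1) mod 3; (2|3)=-1, (1|3)=+1; (−1)^{-2·0·1}·(-1)^0·(+1)^-2 = +1.
v=7: a=7^1·(≡3), b=7^0·(≡2) mod 7; (3|7)=-1, (2|7)=+1; (−1)^{1·0·3}·(-1)^0·(+1)^1 = +1.
Ram(1001, -5) = {11, 13}; no ℚ_11-point on the conic.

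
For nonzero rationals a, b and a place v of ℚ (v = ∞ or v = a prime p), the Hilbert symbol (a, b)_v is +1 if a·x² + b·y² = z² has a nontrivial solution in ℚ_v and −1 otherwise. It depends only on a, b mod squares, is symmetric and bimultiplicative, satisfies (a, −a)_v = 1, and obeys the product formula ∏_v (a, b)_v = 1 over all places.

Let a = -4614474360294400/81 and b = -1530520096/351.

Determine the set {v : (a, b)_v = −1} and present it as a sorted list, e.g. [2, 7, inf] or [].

[2, 3, 23, inf]

Mod squares: a ≡ -259, b ≡ -55614. Check v ∈ {∞, 2, 3, 5, 7, 13, 23, 31, 37}.
v=2: v_2(a)=10, v_2(b)=5; units ≡ 5, 1 (mod 8); ε·ε+αω+βω = 0·0+10·0+5·1 ≡ 1  ⇒  (a,b)_2 = -1.
v=∞: -259 < 0 and -55614 < 0  ⇒  (a,b)_∞ = -1.
v=5: a=5^2·(≡4), b=5^0·(≡4) mod 5; (4|5)=+1, (4|5)=+1; (−1)^{2·0·2}·(+1)^0·(+1)^2 = +1.
v=3: a=3^-4·(≡2), b=3^-3·(≡2) mod 3; (2|3)=-1, (2|3)=-1; (−1)^{-4·-3·1}·(-1)^-3·(-1)^-4 = -1.
v=7: a=7^1·(≡5), b=7^2·(≡2) mod 7; (5|7)=-1, (2|7)=+1; (−1)^{1·2·3}·(-1)^2·(+1)^1 = +1.
v=13: a=13^0·(≡3), b=13^-1·(≡12) mod 13; (3|13)=+1, (12|13)=+1; (−1)^{0·-1·6}·(+1)^-1·(+1)^0 = +1.
v=23: a=23^2·(≡7), b=23^1·(≡5) mod 23; (7|23)=-1, (5|23)=-1; (−1)^{2·1·11}·(-1)^1·(-1)^2 = -1.
v=37: a=37^3·(≡30), b=37^2·(≡21) mod 37; (30|37)=+1, (21|37)=+1; (−1)^{3·2·18}·(+1)^2·(+1)^3 = +1.
v=31: a=31^2·(≡7), b=31^1·(≡10) mod 31; (7|31)=+1, (10|31)=+1; (−1)^{2·1·15}·(+1)^1·(+1)^2 = +1.
Ram(-259, -55614) = {2, 3, 23, ∞}; no ℚ_2-point on the conic.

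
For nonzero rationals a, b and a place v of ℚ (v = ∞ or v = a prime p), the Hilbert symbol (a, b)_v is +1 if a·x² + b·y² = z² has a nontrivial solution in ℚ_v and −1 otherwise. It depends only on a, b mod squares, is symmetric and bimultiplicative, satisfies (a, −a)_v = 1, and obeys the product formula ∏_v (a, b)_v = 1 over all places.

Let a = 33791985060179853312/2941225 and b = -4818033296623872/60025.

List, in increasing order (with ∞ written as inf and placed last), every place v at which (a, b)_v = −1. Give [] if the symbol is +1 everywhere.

[2, 17]

(a, b) ≡ (23, -17) mod (ℚ^×)²; places V = {2, 3, 5, 7, 13, 17, 23, ∞}.
(a,b)_17: α=2, u≡10; β=3, v≡8 (mod 17); (10|17)=-1, (8|17)=+1; sign (−1)^0·-1^3·+1^2 = -1.
(a,b)_2: α=14, β=8; u≡7, v≡7 (mod 8); ε(u)ε(v)=1·1, αω(v)=14·0, βω(u)=8·0; sum ≡ 1  ⇒  -1.
(a,b)_13: α=2, u≡3; β=2, v≡4 (mod 13); (3|13)=+1, (4|13)=+1; sign (−1)^0·+1^2·+1^2 = +1.
(a,b)_3: α=8, u≡2; β=4, v≡1 (mod 3); (2|3)=-1, (1|3)=+1; sign (−1)^0·-1^4·+1^8 = +1.
(a,b)_7: α=-6, u≡2; β=-4, v≡1 (mod 7); (2|7)=+1, (1|7)=+1; sign (−1)^0·+1^-4·+1^-6 = +1.
(a,b)_23: α=5, u≡3; β=4, v≡6 (mod 23); (3|23)=+1, (6|23)=+1; sign (−1)^0·+1^4·+1^5 = +1.
(a,b)_5: α=-2, u≡3; β=-2, v≡3 (mod 5); (3|5)=-1, (3|5)=-1; sign (−1)^0·-1^-2·-1^-2 = +1.
(a,b)_∞: sgn(23)=+, sgn(-17)=−, so +1.
Ram(23, -17) = {2, 17}; no ℚ_2-point on the conic.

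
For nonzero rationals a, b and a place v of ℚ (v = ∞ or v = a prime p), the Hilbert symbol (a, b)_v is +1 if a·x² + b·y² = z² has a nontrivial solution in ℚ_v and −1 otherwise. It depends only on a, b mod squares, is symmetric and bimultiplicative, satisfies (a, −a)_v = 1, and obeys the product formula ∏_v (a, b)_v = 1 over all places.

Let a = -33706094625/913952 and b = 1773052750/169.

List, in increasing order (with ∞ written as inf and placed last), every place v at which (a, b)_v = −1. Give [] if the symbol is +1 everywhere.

Mod squares: a ≡ -62930, b ≡ 1447390. Check v ∈ {∞, 2, 3, 5, 7, 13, 23, 29, 31}.
v=3: a=3^4·(≡1), b=3^0·(≡1) mod 3; (1|3)=+1, (1|3)=+1; (−1)^{4·0·1}·(+1)^0·(+1)^4 = +1.
v=29: a=29^1·(≡23), b=29^1·(≡16) mod 29; (23|29)=+1, (16|29)=+1; (−1)^{1·1·14}·(+1)^1·(+1)^1 = +1.
v=23: a=23^2·(≡22), b=23^1·(≡13) mod 23; (22|23)=-1, (13|23)=+1; (−1)^{2·1·11}·(-1)^1·(+1)^2 = -1.
v=13: a=13^-4·(≡3), b=13^-2·(≡1) mod 13; (3|13)=+1, (1|13)=+1; (−1)^{-4·-2·6}·(+1)^-2·(+1)^-4 = +1.
v=5: a=5^3·(≡4), b=5^3·(≡3) mod 5; (4|5)=+1, (3|5)=-1; (−1)^{3·3·2}·(+1)^3·(-1)^3 = -1.
v=31: a=31^1·(≡16), b=31^1·(≡9) mod 31; (16|31)=+1, (9|31)=+1; (−1)^{1·1·15}·(+1)^1·(+1)^1 = -1.
v=∞: -62930 < 0 and 1447390 > 0  ⇒  (a,b)_∞ = +1.
v=2: v_2(a)=-5, v_2(b)=1; units ≡ 7, 7 (mod 8); ε·ε+αω+βω = 1·1+-5·0+1·0 ≡ 1  ⇒  (a,b)_2 = -1.
v=7: a=7^1·(≡5), b=7^3·(≡2) mod 7; (5|7)=-1, (2|7)=+1; (−1)^{1·3·3}·(-1)^3·(+1)^1 = +1.
(-62930, 1447390 / ℚ) ramifies at {2, 5, 23, 31}: a division algebra.

[2, 5, 23, 31]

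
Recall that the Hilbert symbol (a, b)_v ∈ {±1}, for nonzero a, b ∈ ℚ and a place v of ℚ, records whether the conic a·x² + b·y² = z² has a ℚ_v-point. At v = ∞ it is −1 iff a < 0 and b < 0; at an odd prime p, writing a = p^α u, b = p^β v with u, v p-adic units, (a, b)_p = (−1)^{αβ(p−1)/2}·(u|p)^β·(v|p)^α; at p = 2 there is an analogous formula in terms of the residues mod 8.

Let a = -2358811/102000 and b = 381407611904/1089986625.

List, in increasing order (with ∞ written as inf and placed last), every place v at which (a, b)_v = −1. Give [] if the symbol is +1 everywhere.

[2, 5]

(a, b) ≡ (-23205, 715) mod (ℚ^×)²; places V = {2, 3, 5, 7, 11, 13, 17, 23, ∞}.
(a,b)_13: α=1, u≡10; β=-3, v≡12 (mod 13); (10|13)=+1, (12|13)=+1; sign (−1)^0·+1^-3·+1^1 = +1.
(a,b)_5: α=-3, u≡4; β=-3, v≡3 (mod 5); (4|5)=+1, (3|5)=-1; sign (−1)^0·+1^-3·-1^-3 = -1.
(a,b)_7: α=3, u≡6; β=-2, v≡1 (mod 7); (6|7)=-1, (1|7)=+1; sign (−1)^0·-1^-2·+1^3 = +1.
(a,b)_11: α=0, u≡5; β=3, v≡6 (mod 11); (5|11)=+1, (6|11)=-1; sign (−1)^0·+1^3·-1^0 = +1.
(a,b)_2: α=-4, β=10; u≡3, v≡3 (mod 8); ε(u)ε(v)=1·1, αω(v)=-4·1, βω(u)=10·1; sum ≡ 1  ⇒  -1.
(a,b)_3: α=-1, u≡2; β=-4, v≡1 (mod 3); (2|3)=-1, (1|3)=+1; sign (−1)^0·-1^-4·+1^-1 = +1.
(a,b)_∞: sgn(-23205)=−, sgn(715)=+, so +1.
(a,b)_23: α=2, u≡4; β=4, v≡9 (mod 23); (4|23)=+1, (9|23)=+1; sign (−1)^0·+1^4·+1^2 = +1.
(a,b)_17: α=-1, u≡10; β=0, v≡16 (mod 17); (10|17)=-1, (16|17)=+1; sign (−1)^0·-1^0·+1^-1 = +1.
(-23205, 715 / ℚ) ramifies at {2, 5}: a division algebra.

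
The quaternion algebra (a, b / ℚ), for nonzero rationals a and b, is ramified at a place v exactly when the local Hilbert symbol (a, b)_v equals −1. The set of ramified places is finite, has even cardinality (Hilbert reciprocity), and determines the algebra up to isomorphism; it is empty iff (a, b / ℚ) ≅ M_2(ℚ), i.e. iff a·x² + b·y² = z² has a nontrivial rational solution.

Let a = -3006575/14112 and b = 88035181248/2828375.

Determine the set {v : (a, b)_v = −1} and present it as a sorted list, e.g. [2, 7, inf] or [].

[2, 3, 11, 17]

(a, b) ≡ (-286, 2805) mod (ℚ^×)²; places V = {2, 3, 5, 7, 11, 13, 17, 19, 23, 29, ∞}.
(a,b)_17: α=0, u≡14; β=-1, v≡11 (mod 17); (14|17)=-1, (11|17)=-1; sign (−1)^0·-1^-1·-1^0 = -1.
(a,b)_∞: sgn(-286)=−, sgn(2805)=+, so +1.
(a,b)_29: α=2, u≡6; β=0, v≡18 (mod 29); (6|29)=+1, (18|29)=-1; sign (−1)^0·+1^0·-1^2 = +1.
(a,b)_3: α=-2, u≡2; β=1, v≡2 (mod 3); (2|3)=-1, (2|3)=-1; sign (−1)^0·-1^1·-1^-2 = -1.
(a,b)_2: α=-5, β=6; u≡1, v≡5 (mod 8); ε(u)ε(v)=0·0, αω(v)=-5·1, βω(u)=6·0; sum ≡ 1  ⇒  -1.
(a,b)_5: α=2, u≡1; β=-3, v≡4 (mod 5); (1|5)=+1, (4|5)=+1; sign (−1)^0·+1^-3·+1^2 = +1.
(a,b)_19: α=0, u≡3; β=2, v≡14 (mod 19); (3|19)=-1, (14|19)=-1; sign (−1)^0·-1^2·-1^0 = +1.
(a,b)_13: α=1, u≡3; β=0, v≡10 (mod 13); (3|13)=+1, (10|13)=+1; sign (−1)^0·+1^0·+1^1 = +1.
(a,b)_7: α=-2, u≡2; β=4, v≡5 (mod 7); (2|7)=+1, (5|7)=-1; sign (−1)^0·+1^4·-1^-2 = +1.
(a,b)_11: α=1, u≡8; β=-3, v≡7 (mod 11); (8|11)=-1, (7|11)=-1; sign (−1)^1·-1^-3·-1^1 = -1.
(a,b)_23: α=0, u≡13; β=2, v≡11 (mod 23); (13|23)=+1, (11|23)=-1; sign (−1)^0·+1^2·-1^0 = +1.
(-286, 2805 / ℚ) ramifies at {2, 3, 11, 17}: a division algebra.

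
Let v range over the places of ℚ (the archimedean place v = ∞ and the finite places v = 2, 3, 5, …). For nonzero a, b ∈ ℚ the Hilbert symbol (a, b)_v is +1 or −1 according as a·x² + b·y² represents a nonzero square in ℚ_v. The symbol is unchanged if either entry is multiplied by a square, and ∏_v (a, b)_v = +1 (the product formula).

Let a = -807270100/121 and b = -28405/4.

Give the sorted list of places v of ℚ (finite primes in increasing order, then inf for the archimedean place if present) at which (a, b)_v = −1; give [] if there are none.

(a, b) ≡ (-164749, -28405) mod (ℚ^×)²; places V = {2, 5, 7, 11, 13, 19, 23, 29, ∞}.
(a,b)_19: α=1, u≡2; β=1, v≡11 (mod 19); (2|19)=-1, (11|19)=+1; sign (−1)^1·-1^1·+1^1 = +1.
(a,b)_∞: sgn(-164749)=−, sgn(-28405)=−, so -1.
(a,b)_2: α=2, β=-2; u≡3, v≡3 (mod 8); ε(u)ε(v)=1·1, αω(v)=2·1, βω(u)=-2·1; sum ≡ 1  ⇒  -1.
(a,b)_29: α=1, u≡11; β=0, v≡11 (mod 29); (11|29)=-1, (11|29)=-1; sign (−1)^0·-1^0·-1^1 = -1.
(a,b)_11: α=-2, u≡1; β=0, v≡2 (mod 11); (1|11)=+1, (2|11)=-1; sign (−1)^0·+1^0·-1^-2 = +1.
(a,b)_7: α=2, u≡3; β=0, v≡2 (mod 7); (3|7)=-1, (2|7)=+1; sign (−1)^0·-1^0·+1^2 = +1.
(a,b)_5: α=2, u≡1; β=1, v≡1 (mod 5); (1|5)=+1, (1|5)=+1; sign (−1)^0·+1^1·+1^2 = +1.
(a,b)_13: α=1, u≡6; β=1, v≡3 (mod 13); (6|13)=-1, (3|13)=+1; sign (−1)^0·-1^1·+1^1 = -1.
(a,b)_23: α=1, u≡6; β=1, v≡19 (mod 23); (6|23)=+1, (19|23)=-1; sign (−1)^1·+1^1·-1^1 = +1.
|Ram(-164749, -28405)| = 4, even; anisotropic at {2, 13, 29, ∞}.

[2, 13, 29, inf]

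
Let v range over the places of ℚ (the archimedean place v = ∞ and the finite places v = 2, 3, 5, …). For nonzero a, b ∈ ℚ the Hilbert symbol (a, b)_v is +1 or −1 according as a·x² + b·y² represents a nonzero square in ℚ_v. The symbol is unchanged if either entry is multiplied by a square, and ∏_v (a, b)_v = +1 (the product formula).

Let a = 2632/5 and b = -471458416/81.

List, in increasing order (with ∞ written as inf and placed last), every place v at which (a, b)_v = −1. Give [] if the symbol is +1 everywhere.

[7, 47]

(a, b) ≡ (3290, -101959) mod (ℚ^×)²; places V = {2, 3, 5, 7, 11, 13, 17, 23, 31, 47, ∞}.
(a,b)_31: α=0, u≡18; β=1, v≡9 (mod 31); (18|31)=+1, (9|31)=+1; sign (−1)^0·+1^1·+1^0 = +1.
(a,b)_7: α=1, u≡1; β=0, v≡3 (mod 7); (1|7)=+1, (3|7)=-1; sign (−1)^0·+1^0·-1^1 = -1.
(a,b)_3: α=0, u≡2; β=-4, v≡2 (mod 3); (2|3)=-1, (2|3)=-1; sign (−1)^0·-1^-4·-1^0 = +1.
(a,b)_5: α=-1, u≡2; β=0, v≡4 (mod 5); (2|5)=-1, (4|5)=+1; sign (−1)^0·-1^0·+1^-1 = +1.
(a,b)_23: α=0, u≡2; β=1, v≡12 (mod 23); (2|23)=+1, (12|23)=+1; sign (−1)^0·+1^1·+1^0 = +1.
(a,b)_∞: sgn(3290)=+, sgn(-101959)=−, so +1.
(a,b)_13: α=0, u≡9; β=1, v≡1 (mod 13); (9|13)=+1, (1|13)=+1; sign (−1)^0·+1^1·+1^0 = +1.
(a,b)_11: α=0, u≡5; β=1, v≡4 (mod 11); (5|11)=+1, (4|11)=+1; sign (−1)^0·+1^1·+1^0 = +1.
(a,b)_17: α=0, u≡13; β=2, v≡6 (mod 17); (13|17)=+1, (6|17)=-1; sign (−1)^0·+1^2·-1^0 = +1.
(a,b)_2: α=3, β=4; u≡5, v≡1 (mod 8); ε(u)ε(v)=0·0, αω(v)=3·0, βω(u)=4·1; sum ≡ 0  ⇒  +1.
(a,b)_47: α=1, u≡30; β=0, v≡33 (mod 47); (30|47)=-1, (33|47)=-1; sign (−1)^0·-1^0·-1^1 = -1.
(3290, -101959 / ℚ) ramifies at {7, 47}: a division algebra.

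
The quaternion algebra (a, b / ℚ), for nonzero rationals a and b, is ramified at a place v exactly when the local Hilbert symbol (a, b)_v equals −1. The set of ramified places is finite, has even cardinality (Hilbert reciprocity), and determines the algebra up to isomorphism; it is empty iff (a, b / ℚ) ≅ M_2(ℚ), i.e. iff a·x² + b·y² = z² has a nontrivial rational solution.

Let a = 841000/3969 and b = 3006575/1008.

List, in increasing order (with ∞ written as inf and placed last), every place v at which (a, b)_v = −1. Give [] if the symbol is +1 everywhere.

(a, b) ≡ (10, 1001) mod (ℚ^×)²; places V = {2, 3, 5, 7, 11, 13, 29, ∞}.
(a,b)_2: α=3, β=-4; u≡5, v≡1 (mod 8); ε(u)ε(v)=0·0, αω(v)=3·0, βω(u)=-4·1; sum ≡ 0  ⇒  +1.
(a,b)_13: α=0, u≡1; β=1, v≡10 (mod 13); (1|13)=+1, (10|13)=+1; sign (−1)^0·+1^1·+1^0 = +1.
(a,b)_∞: sgn(10)=+, sgn(1001)=+, so +1.
(a,b)_11: α=0, u≡8; β=1, v≡9 (mod 11); (8|11)=-1, (9|11)=+1; sign (−1)^0·-1^1·+1^0 = -1.
(a,b)_5: α=3, u≡2; β=2, v≡1 (mod 5); (2|5)=-1, (1|5)=+1; sign (−1)^0·-1^2·+1^3 = +1.
(a,b)_7: α=-2, u≡5; β=-1, v≡3 (mod 7); (5|7)=-1, (3|7)=-1; sign (−1)^0·-1^-1·-1^-2 = -1.
(a,b)_3: α=-4, u≡1; β=-2, v≡2 (mod 3); (1|3)=+1, (2|3)=-1; sign (−1)^0·+1^-2·-1^-4 = +1.
(a,b)_29: α=2, u≡11; β=2, v≡3 (mod 29); (11|29)=-1, (3|29)=-1; sign (−1)^0·-1^2·-1^2 = +1.
(10, 1001 / ℚ) ramifies at {7, 11}: a division algebra.

[7, 11]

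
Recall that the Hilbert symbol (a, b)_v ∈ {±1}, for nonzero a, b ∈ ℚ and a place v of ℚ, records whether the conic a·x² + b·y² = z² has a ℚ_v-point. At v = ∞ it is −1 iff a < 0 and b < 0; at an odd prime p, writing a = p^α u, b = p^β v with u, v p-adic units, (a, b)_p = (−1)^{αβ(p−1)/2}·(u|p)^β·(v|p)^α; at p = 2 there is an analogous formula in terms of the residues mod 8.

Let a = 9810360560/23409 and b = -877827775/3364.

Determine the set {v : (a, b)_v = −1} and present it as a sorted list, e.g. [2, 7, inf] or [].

[13, 23, 31, 37]

Mod squares: a ≡ 103415, b ≡ -290191. Check v ∈ {∞, 2, 3, 5, 7, 11, 13, 17, 23, 29, 31, 37, 43}.
v=29: a=29^0·(≡25), b=29^-2·(≡27) mod 29; (25|29)=+1, (27|29)=-1; (−1)^{0·-2·14}·(+1)^-2·(-1)^0 = +1.
v=17: a=17^-2·(≡13), b=17^0·(≡8) mod 17; (13|17)=+1, (8|17)=+1; (−1)^{-2·0·8}·(+1)^0·(+1)^-2 = +1.
v=13: a=13^1·(≡4), b=13^0·(≡2) mod 13; (4|13)=+1, (2|13)=-1; (−1)^{1·0·6}·(+1)^0·(-1)^1 = -1.
v=3: a=3^-4·(≡2), b=3^0·(≡2) mod 3; (2|3)=-1, (2|3)=-1; (−1)^{-4·0·1}·(-1)^0·(-1)^-4 = +1.
v=43: a=43^1·(≡4), b=43^0·(≡24) mod 43; (4|43)=+1, (24|43)=+1; (−1)^{1·0·21}·(+1)^0·(+1)^1 = +1.
v=2: v_2(a)=4, v_2(b)=-2; units ≡ 7, 1 (mod 8); ε·ε+αω+βω = 1·0+4·0+-2·0 ≡ 0  ⇒  (a,b)_2 = +1.
v=11: a=11^2·(≡1), b=11^3·(≡10) mod 11; (1|11)=+1, (10|11)=-1; (−1)^{2·3·5}·(+1)^3·(-1)^2 = +1.
v=7: a=7^2·(≡2), b=7^0·(≡2) mod 7; (2|7)=+1, (2|7)=+1; (−1)^{2·0·3}·(+1)^0·(+1)^2 = +1.
v=23: a=23^0·(≡20), b=23^1·(≡20) mod 23; (20|23)=-1, (20|23)=-1; (−1)^{0·1·11}·(-1)^1·(-1)^0 = -1.
v=5: a=5^1·(≡3), b=5^2·(≡1) mod 5; (3|5)=-1, (1|5)=+1; (−1)^{1·2·2}·(-1)^2·(+1)^1 = +1.
v=31: a=31^0·(≡30), b=31^1·(≡5) mod 31; (30|31)=-1, (5|31)=+1; (−1)^{0·1·15}·(-1)^1·(+1)^0 = -1.
v=∞: 103415 > 0 and -290191 < 0  ⇒  (a,b)_∞ = +1.
v=37: a=37^1·(≡19), b=37^1·(≡3) mod 37; (19|37)=-1, (3|37)=+1; (−1)^{1·1·18}·(-1)^1·(+1)^1 = -1.
|Ram(103415, -290191)| = 4, even; anisotropic at {13, 23, 31, 37}.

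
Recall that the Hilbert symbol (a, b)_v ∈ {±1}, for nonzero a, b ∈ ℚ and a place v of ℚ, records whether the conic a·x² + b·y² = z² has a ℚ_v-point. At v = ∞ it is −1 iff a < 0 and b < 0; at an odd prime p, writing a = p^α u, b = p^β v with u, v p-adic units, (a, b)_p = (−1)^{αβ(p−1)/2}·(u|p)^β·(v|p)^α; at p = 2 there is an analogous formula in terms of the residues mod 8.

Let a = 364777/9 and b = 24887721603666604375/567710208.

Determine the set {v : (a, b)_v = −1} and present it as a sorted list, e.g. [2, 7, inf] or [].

[23, 31]

(a, b) ≡ (217, 169694) mod (ℚ^×)²; places V = {2, 3, 5, 7, 11, 13, 17, 23, 31, 41, ∞}.
(a,b)_23: α=0, u≡15; β=1, v≡13 (mod 23); (15|23)=-1, (13|23)=+1; sign (−1)^0·-1^1·+1^0 = -1.
(a,b)_11: α=0, u≡8; β=2, v≡6 (mod 11); (8|11)=-1, (6|11)=-1; sign (−1)^0·-1^2·-1^0 = +1.
(a,b)_2: α=0, β=-9; u≡1, v≡7 (mod 8); ε(u)ε(v)=0·1, αω(v)=0·0, βω(u)=-9·0; sum ≡ 0  ⇒  +1.
(a,b)_17: α=0, u≡16; β=1, v≡7 (mod 17); (16|17)=+1, (7|17)=-1; sign (−1)^0·+1^1·-1^0 = +1.
(a,b)_7: α=1, u≡5; β=5, v≡2 (mod 7); (5|7)=-1, (2|7)=+1; sign (−1)^1·-1^5·+1^1 = +1.
(a,b)_41: α=2, u≡15; β=2, v≡2 (mod 41); (15|41)=-1, (2|41)=+1; sign (−1)^0·-1^2·+1^2 = +1.
(a,b)_∞: sgn(217)=+, sgn(169694)=+, so +1.
(a,b)_5: α=0, u≡3; β=4, v≡4 (mod 5); (3|5)=-1, (4|5)=+1; sign (−1)^0·-1^4·+1^0 = +1.
(a,b)_13: α=0, u≡4; β=-2, v≡5 (mod 13); (4|13)=+1, (5|13)=-1; sign (−1)^0·+1^-2·-1^0 = +1.
(a,b)_3: α=-2, u≡1; β=-8, v≡2 (mod 3); (1|3)=+1, (2|3)=-1; sign (−1)^0·+1^-8·-1^-2 = +1.
(a,b)_31: α=1, u≡2; β=3, v≡14 (mod 31); (2|31)=+1, (14|31)=+1; sign (−1)^1·+1^3·+1^1 = -1.
(217, 169694 / ℚ) ramifies at {23, 31}: a division algebra.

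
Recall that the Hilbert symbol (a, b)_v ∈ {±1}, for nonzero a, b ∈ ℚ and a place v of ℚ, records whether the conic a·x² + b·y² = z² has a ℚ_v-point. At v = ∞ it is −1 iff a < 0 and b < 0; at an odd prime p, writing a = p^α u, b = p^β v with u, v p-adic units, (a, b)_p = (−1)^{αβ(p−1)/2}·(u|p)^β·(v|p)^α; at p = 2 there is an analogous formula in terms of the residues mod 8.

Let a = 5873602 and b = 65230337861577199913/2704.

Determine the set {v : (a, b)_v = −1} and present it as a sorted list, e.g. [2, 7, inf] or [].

[7, 23, 29, 37]

(a, b) ≡ (5873602, 17) mod (ℚ^×)²; places V = {2, 7, 13, 17, 23, 29, 37, ∞}.
(a,b)_17: α=1, u≡15; β=3, v≡16 (mod 17); (15|17)=+1, (16|17)=+1; sign (−1)^0·+1^3·+1^1 = +1.
(a,b)_29: α=1, u≡2; β=4, v≡17 (mod 29); (2|29)=-1, (17|29)=-1; sign (−1)^0·-1^4·-1^1 = -1.
(a,b)_23: α=1, u≡5; β=4, v≡20 (mod 23); (5|23)=-1, (20|23)=-1; sign (−1)^0·-1^4·-1^1 = -1.
(a,b)_∞: sgn(5873602)=+, sgn(17)=+, so +1.
(a,b)_7: α=1, u≡3; β=2, v≡3 (mod 7); (3|7)=-1, (3|7)=-1; sign (−1)^0·-1^2·-1^1 = -1.
(a,b)_2: α=1, β=-4; u≡1, v≡1 (mod 8); ε(u)ε(v)=0·0, αω(v)=1·0, βω(u)=-4·0; sum ≡ 0  ⇒  +1.
(a,b)_37: α=1, u≡16; β=2, v≡5 (mod 37); (16|37)=+1, (5|37)=-1; sign (−1)^0·+1^2·-1^1 = -1.
(a,b)_13: α=0, u≡7; β=-2, v≡10 (mod 13); (7|13)=-1, (10|13)=+1; sign (−1)^0·-1^-2·+1^0 = +1.
|Ram(5873602, 17)| = 4, even; anisotropic at {7, 23, 29, 37}.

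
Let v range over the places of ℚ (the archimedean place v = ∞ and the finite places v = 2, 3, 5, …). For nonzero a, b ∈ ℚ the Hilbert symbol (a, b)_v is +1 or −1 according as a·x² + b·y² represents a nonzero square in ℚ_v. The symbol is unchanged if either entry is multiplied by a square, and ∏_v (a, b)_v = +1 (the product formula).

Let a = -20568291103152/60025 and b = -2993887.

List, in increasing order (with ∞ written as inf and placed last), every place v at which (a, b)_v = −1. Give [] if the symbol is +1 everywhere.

[17, inf]

Mod squares: a ≡ -5083, b ≡ -2993887. Check v ∈ {∞, 2, 3, 5, 7, 13, 17, 19, 23, 31}.
v=19: a=19^2·(≡17), b=19^1·(≡13) mod 19; (17|19)=+1, (13|19)=-1; (−1)^{2·1·9}·(+1)^1·(-1)^2 = +1.
v=5: a=5^-2·(≡3), b=5^0·(≡3) mod 5; (3|5)=-1, (3|5)=-1; (−1)^{-2·0·2}·(-1)^0·(-1)^-2 = +1.
v=17: a=17^1·(≡3), b=17^1·(≡9) mod 17; (3|17)=-1, (9|17)=+1; (−1)^{1·1·8}·(-1)^1·(+1)^1 = -1.
v=3: a=3^6·(≡2), b=3^0·(≡2) mod 3; (2|3)=-1, (2|3)=-1; (−1)^{6·0·1}·(-1)^0·(-1)^6 = +1.
v=23: a=23^1·(≡18), b=23^1·(≡11) mod 23; (18|23)=+1, (11|23)=-1; (−1)^{1·1·11}·(+1)^1·(-1)^1 = +1.
v=∞: -5083 < 0 and -2993887 < 0  ⇒  (a,b)_∞ = -1.
v=31: a=31^2·(≡4), b=31^1·(≡19) mod 31; (4|31)=+1, (19|31)=+1; (−1)^{2·1·15}·(+1)^1·(+1)^2 = +1.
v=7: a=7^-4·(≡3), b=7^0·(≡6) mod 7; (3|7)=-1, (6|7)=-1; (−1)^{-4·0·3}·(-1)^0·(-1)^-4 = +1.
v=13: a=13^1·(≡1), b=13^1·(≡9) mod 13; (1|13)=+1, (9|13)=+1; (−1)^{1·1·6}·(+1)^1·(+1)^1 = +1.
v=2: v_2(a)=4, v_2(b)=0; units ≡ 5, 1 (mod 8); ε·ε+αω+βω = 0·0+4·0+0·1 ≡ 0  ⇒  (a,b)_2 = +1.
(-5083, -2993887 / ℚ) ramifies at {17, ∞}: a division algebra.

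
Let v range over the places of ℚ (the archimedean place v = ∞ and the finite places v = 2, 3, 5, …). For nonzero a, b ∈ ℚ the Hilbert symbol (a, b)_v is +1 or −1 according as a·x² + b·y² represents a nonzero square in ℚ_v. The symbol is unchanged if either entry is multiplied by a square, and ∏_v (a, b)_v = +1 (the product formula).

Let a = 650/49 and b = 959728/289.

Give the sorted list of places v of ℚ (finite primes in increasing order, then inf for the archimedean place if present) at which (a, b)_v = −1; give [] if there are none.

[7, 41]

(a, b) ≡ (26, 59983) mod (ℚ^×)²; places V = {2, 5, 7, 11, 13, 17, 19, 41, ∞}.
(a,b)_17: α=0, u≡15; β=-2, v≡10 (mod 17); (15|17)=+1, (10|17)=-1; sign (−1)^0·+1^-2·-1^0 = +1.
(a,b)_13: α=1, u≡5; β=0, v≡1 (mod 13); (5|13)=-1, (1|13)=+1; sign (−1)^0·-1^0·+1^1 = +1.
(a,b)_7: α=-2, u≡6; β=1, v≡1 (mod 7); (6|7)=-1, (1|7)=+1; sign (−1)^0·-1^1·+1^-2 = -1.
(a,b)_5: α=2, u≡4; β=0, v≡2 (mod 5); (4|5)=+1, (2|5)=-1; sign (−1)^0·+1^0·-1^2 = +1.
(a,b)_2: α=1, β=4; u≡5, v≡7 (mod 8); ε(u)ε(v)=0·1, αω(v)=1·0, βω(u)=4·1; sum ≡ 0  ⇒  +1.
(a,b)_19: α=0, u≡9; β=1, v≡12 (mod 19); (9|19)=+1, (12|19)=-1; sign (−1)^0·+1^1·-1^0 = +1.
(a,b)_∞: sgn(26)=+, sgn(59983)=+, so +1.
(a,b)_11: α=0, u≡9; β=1, v≡6 (mod 11); (9|11)=+1, (6|11)=-1; sign (−1)^0·+1^1·-1^0 = +1.
(a,b)_41: α=0, u≡30; β=1, v≡19 (mod 41); (30|41)=-1, (19|41)=-1; sign (−1)^0·-1^1·-1^0 = -1.
Ram(26, 59983) = {7, 41}; no ℚ_7-point on the conic.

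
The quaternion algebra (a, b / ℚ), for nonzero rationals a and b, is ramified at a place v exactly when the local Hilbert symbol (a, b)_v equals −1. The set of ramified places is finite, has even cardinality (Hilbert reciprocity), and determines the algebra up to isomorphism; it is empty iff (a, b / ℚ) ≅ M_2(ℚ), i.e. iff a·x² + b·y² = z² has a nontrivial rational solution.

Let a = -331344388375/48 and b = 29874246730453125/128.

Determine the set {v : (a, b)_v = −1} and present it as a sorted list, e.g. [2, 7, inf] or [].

[2, 5]

(a, b) ≡ (-23205, 858) mod (ℚ^×)²; places V = {2, 3, 5, 7, 11, 13, 17, ∞}.
(a,b)_17: α=3, u≡3; β=4, v≡2 (mod 17); (3|17)=-1, (2|17)=+1; sign (−1)^0·-1^4·+1^3 = +1.
(a,b)_3: α=-1, u≡2; β=3, v≡1 (mod 3); (2|3)=-1, (1|3)=+1; sign (−1)^1·-1^3·+1^-1 = +1.
(a,b)_7: α=3, u≡5; β=2, v≡2 (mod 7); (5|7)=-1, (2|7)=+1; sign (−1)^0·-1^2·+1^3 = +1.
(a,b)_11: α=2, u≡5; β=3, v≡4 (mod 11); (5|11)=+1, (4|11)=+1; sign (−1)^0·+1^3·+1^2 = +1.
(a,b)_∞: sgn(-23205)=−, sgn(858)=+, so +1.
(a,b)_2: α=-4, β=-7; u≡3, v≡5 (mod 8); ε(u)ε(v)=1·0, αω(v)=-4·1, βω(u)=-7·1; sum ≡ 1  ⇒  -1.
(a,b)_13: α=1, u≡12; β=1, v≡4 (mod 13); (12|13)=+1, (4|13)=+1; sign (−1)^0·+1^1·+1^1 = +1.
(a,b)_5: α=3, u≡1; β=6, v≡3 (mod 5); (1|5)=+1, (3|5)=-1; sign (−1)^0·+1^6·-1^3 = -1.
|Ram(-23205, 858)| = 2, even; anisotropic at {2, 5}.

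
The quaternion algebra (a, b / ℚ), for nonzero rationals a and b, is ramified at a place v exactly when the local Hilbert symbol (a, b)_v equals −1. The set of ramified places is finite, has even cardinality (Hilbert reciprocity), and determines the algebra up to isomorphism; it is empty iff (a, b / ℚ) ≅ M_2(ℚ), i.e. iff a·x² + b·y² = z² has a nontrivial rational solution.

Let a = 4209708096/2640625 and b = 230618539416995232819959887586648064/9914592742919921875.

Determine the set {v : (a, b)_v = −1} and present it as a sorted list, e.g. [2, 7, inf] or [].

[7, 37]

(a, b) ≡ (209, 127946) mod (ℚ^×)²; places V = {2, 3, 5, 7, 11, 13, 17, 19, 29, 37, ∞}.
(a,b)_37: α=0, u≡2; β=1, v≡6 (mod 37); (2|37)=-1, (6|37)=-1; sign (−1)^0·-1^1·-1^0 = -1.
(a,b)_29: α=0, u≡4; β=2, v≡17 (mod 29); (4|29)=+1, (17|29)=-1; sign (−1)^0·+1^2·-1^0 = +1.
(a,b)_2: α=6, β=13; u≡1, v≡5 (mod 8); ε(u)ε(v)=0·0, αω(v)=6·1, βω(u)=13·0; sum ≡ 0  ⇒  +1.
(a,b)_11: α=3, u≡7; β=10, v≡5 (mod 11); (7|11)=-1, (5|11)=+1; sign (−1)^0·-1^10·+1^3 = +1.
(a,b)_3: α=2, u≡2; β=6, v≡2 (mod 3); (2|3)=-1, (2|3)=-1; sign (−1)^0·-1^6·-1^2 = +1.
(a,b)_17: α=2, u≡10; β=8, v≡2 (mod 17); (10|17)=-1, (2|17)=+1; sign (−1)^0·-1^8·+1^2 = +1.
(a,b)_∞: sgn(209)=+, sgn(127946)=+, so +1.
(a,b)_5: α=-6, u≡4; β=-18, v≡4 (mod 5); (4|5)=+1, (4|5)=+1; sign (−1)^0·+1^-18·+1^-6 = +1.
(a,b)_7: α=0, u≡6; β=-1, v≡4 (mod 7); (6|7)=-1, (4|7)=+1; sign (−1)^0·-1^-1·+1^0 = -1.
(a,b)_13: α=-2, u≡4; β=-5, v≡3 (mod 13); (4|13)=+1, (3|13)=+1; sign (−1)^0·+1^-5·+1^-2 = +1.
(a,b)_19: α=1, u≡1; β=3, v≡12 (mod 19); (1|19)=+1, (12|19)=-1; sign (−1)^1·+1^3·-1^1 = +1.
(209, 127946 / ℚ) ramifies at {7, 37}: a division algebra.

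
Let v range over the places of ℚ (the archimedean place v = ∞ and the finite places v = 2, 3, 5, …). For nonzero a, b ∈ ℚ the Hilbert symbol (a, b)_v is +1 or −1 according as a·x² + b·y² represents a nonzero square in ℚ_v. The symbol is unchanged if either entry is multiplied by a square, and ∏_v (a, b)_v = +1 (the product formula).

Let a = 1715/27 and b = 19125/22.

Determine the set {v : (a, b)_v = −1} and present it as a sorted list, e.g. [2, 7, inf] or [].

[11, 17]

Mod squares: a ≡ 105, b ≡ 1870. Check v ∈ {∞, 2, 3, 5, 7, 11, 17}.
v=3: a=3^-3·(≡2), b=3^2·(≡1) mod 3; (2|3)=-1, (1|3)=+1; (−1)^{-3·2·1}·(-1)^2·(+1)^-3 = +1.
v=2: v_2(a)=0, v_2(b)=-1; units ≡ 1, 7 (mod 8); ε·ε+αω+βω = 0·1+0·0+-1·0 ≡ 0  ⇒  (a,b)_2 = +1.
v=7: a=7^3·(≡2), b=7^0·(≡1) mod 7; (2|7)=+1, (1|7)=+1; (−1)^{3·0·3}·(+1)^0·(+1)^3 = +1.
v=11: a=11^0·(≡2), b=11^-1·(≡9) mod 11; (2|11)=-1, (9|11)=+1; (−1)^{0·-1·5}·(-1)^-1·(+1)^0 = -1.
v=∞: 105 > 0 and 1870 > 0  ⇒  (a,b)_∞ = +1.
v=17: a=17^0·(≡10), b=17^1·(≡4) mod 17; (10|17)=-1, (4|17)=+1; (−1)^{0·1·8}·(-1)^1·(+1)^0 = -1.
v=5: a=5^1·(≡4), b=5^3·(≡4) mod 5; (4|5)=+1, (4|5)=+1; (−1)^{1·3·2}·(+1)^3·(+1)^1 = +1.
Ram(105, 1870) = {11, 17}; no ℚ_11-point on the conic.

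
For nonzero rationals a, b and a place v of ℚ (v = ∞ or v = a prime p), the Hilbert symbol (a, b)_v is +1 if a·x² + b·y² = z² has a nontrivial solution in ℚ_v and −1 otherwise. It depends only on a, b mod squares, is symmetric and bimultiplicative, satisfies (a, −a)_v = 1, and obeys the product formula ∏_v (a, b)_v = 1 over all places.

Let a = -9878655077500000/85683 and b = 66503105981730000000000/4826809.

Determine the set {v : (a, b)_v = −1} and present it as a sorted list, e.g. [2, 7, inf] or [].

[2, 5, 11, 23]

(a, b) ≡ (-11730, 253) mod (ℚ^×)²; places V = {2, 3, 5, 11, 13, 17, 23, ∞}.
(a,b)_∞: sgn(-11730)=−, sgn(253)=+, so +1.
(a,b)_5: α=7, u≡1; β=10, v≡3 (mod 5); (1|5)=+1, (3|5)=-1; sign (−1)^0·+1^10·-1^7 = -1.
(a,b)_13: α=-4, u≡9; β=-6, v≡11 (mod 13); (9|13)=+1, (11|13)=-1; sign (−1)^0·+1^-6·-1^-4 = +1.
(a,b)_11: α=2, u≡2; β=3, v≡5 (mod 11); (2|11)=-1, (5|11)=+1; sign (−1)^0·-1^3·+1^2 = -1.
(a,b)_3: α=-1, u≡2; β=2, v≡1 (mod 3); (2|3)=-1, (1|3)=+1; sign (−1)^0·-1^2·+1^-1 = +1.
(a,b)_2: α=5, β=10; u≡7, v≡5 (mod 8); ε(u)ε(v)=1·0, αω(v)=5·1, βω(u)=10·0; sum ≡ 1  ⇒  -1.
(a,b)_23: α=1, u≡11; β=1, v≡10 (mod 23); (11|23)=-1, (10|23)=-1; sign (−1)^1·-1^1·-1^1 = -1.
(a,b)_17: α=5, u≡12; β=6, v≡4 (mod 17); (12|17)=-1, (4|17)=+1; sign (−1)^0·-1^6·+1^5 = +1.
Ram(-11730, 253) = {2, 5, 11, 23}; no ℚ_2-point on the conic.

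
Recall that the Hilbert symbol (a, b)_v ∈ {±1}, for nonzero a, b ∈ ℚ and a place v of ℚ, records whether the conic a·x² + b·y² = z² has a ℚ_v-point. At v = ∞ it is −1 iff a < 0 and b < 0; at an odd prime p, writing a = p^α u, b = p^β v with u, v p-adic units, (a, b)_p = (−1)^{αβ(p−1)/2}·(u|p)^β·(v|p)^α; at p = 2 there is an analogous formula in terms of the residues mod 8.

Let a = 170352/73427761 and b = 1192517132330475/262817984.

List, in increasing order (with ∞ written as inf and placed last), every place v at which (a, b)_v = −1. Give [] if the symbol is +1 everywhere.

[11, 17]

Mod squares: a ≡ 7, b ≡ 561. Check v ∈ {∞, 2, 3, 5, 7, 11, 13, 17, 19, 41, 43, 47}.
v=19: a=19^-2·(≡6), b=19^0·(≡8) mod 19; (6|19)=+1, (8|19)=-1; (−1)^{-2·0·9}·(+1)^0·(-1)^-2 = +1.
v=47: a=47^0·(≡7), b=47^-2·(≡46) mod 47; (7|47)=+1, (46|47)=-1; (−1)^{0·-2·23}·(+1)^-2·(-1)^0 = +1.
v=7: a=7^1·(≡4), b=7^4·(≡1) mod 7; (4|7)=+1, (1|7)=+1; (−1)^{1·4·3}·(+1)^4·(+1)^1 = +1.
v=2: v_2(a)=4, v_2(b)=-6; units ≡ 7, 1 (mod 8); ε·ε+αω+βω = 1·0+4·0+-6·0 ≡ 0  ⇒  (a,b)_2 = +1.
v=5: a=5^0·(≡2), b=5^2·(≡1) mod 5; (2|5)=-1, (1|5)=+1; (−1)^{0·2·2}·(-1)^2·(+1)^0 = +1.
v=17: a=17^0·(≡12), b=17^3·(≡15) mod 17; (12|17)=-1, (15|17)=+1; (−1)^{0·3·8}·(-1)^3·(+1)^0 = -1.
v=∞: 7 > 0 and 561 > 0  ⇒  (a,b)_∞ = +1.
v=43: a=43^0·(≡22), b=43^2·(≡33) mod 43; (22|43)=-1, (33|43)=-1; (−1)^{0·2·21}·(-1)^2·(-1)^0 = +1.
v=41: a=41^-2·(≡28), b=41^0·(≡17) mod 41; (28|41)=-1, (17|41)=-1; (−1)^{-2·0·20}·(-1)^0·(-1)^-2 = +1.
v=3: a=3^2·(≡1), b=3^7·(≡1) mod 3; (1|3)=+1, (1|3)=+1; (−1)^{2·7·1}·(+1)^7·(+1)^2 = +1.
v=11: a=11^-2·(≡7), b=11^-1·(≡10) mod 11; (7|11)=-1, (10|11)=-1; (−1)^{-2·-1·5}·(-1)^-1·(-1)^-2 = -1.
v=13: a=13^2·(≡5), b=13^-2·(≡5) mod 13; (5|13)=-1, (5|13)=-1; (−1)^{2·-2·6}·(-1)^-2·(-1)^2 = +1.
(7, 561 / ℚ) ramifies at {11, 17}: a division algebra.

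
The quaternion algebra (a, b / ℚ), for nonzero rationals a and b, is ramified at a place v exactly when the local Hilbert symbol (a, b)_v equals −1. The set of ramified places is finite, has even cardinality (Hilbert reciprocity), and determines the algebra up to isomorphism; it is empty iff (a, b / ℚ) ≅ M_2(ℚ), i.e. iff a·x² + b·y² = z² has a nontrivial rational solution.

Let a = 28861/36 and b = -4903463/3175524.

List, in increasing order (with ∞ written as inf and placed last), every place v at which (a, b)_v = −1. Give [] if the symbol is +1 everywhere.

[19, 31]

Mod squares: a ≡ 589, b ≡ -47. Check v ∈ {∞, 2, 3, 7, 11, 17, 19, 31, 47}.
v=2: v_2(a)=-2, v_2(b)=-2; units ≡ 5, 1 (mod 8); ε·ε+αω+βω = 0·0+-2·0+-2·1 ≡ 0  ⇒  (a,b)_2 = +1.
v=11: a=11^0·(≡10), b=11^-2·(≡2) mod 11; (10|11)=-1, (2|11)=-1; (−1)^{0·-2·5}·(-1)^-2·(-1)^0 = +1.
v=17: a=17^0·(≡6), b=17^2·(≡15) mod 17; (6|17)=-1, (15|17)=+1; (−1)^{0·2·8}·(-1)^2·(+1)^0 = +1.
v=∞: 589 > 0 and -47 < 0  ⇒  (a,b)_∞ = +1.
v=47: a=47^0·(≡4), b=47^1·(≡33) mod 47; (4|47)=+1, (33|47)=-1; (−1)^{0·1·23}·(+1)^1·(-1)^0 = +1.
v=3: a=3^-2·(≡1), b=3^-8·(≡1) mod 3; (1|3)=+1, (1|3)=+1; (−1)^{-2·-8·1}·(+1)^-8·(+1)^-2 = +1.
v=31: a=31^1·(≡25), b=31^0·(≡3) mod 31; (25|31)=+1, (3|31)=-1; (−1)^{1·0·15}·(+1)^0·(-1)^1 = -1.
v=19: a=19^1·(≡10), b=19^2·(≡12) mod 19; (10|19)=-1, (12|19)=-1; (−1)^{1·2·9}·(-1)^2·(-1)^1 = -1.
v=7: a=7^2·(≡1), b=7^0·(≡1) mod 7; (1|7)=+1, (1|7)=+1; (−1)^{2·0·3}·(+1)^0·(+1)^2 = +1.
Ram(589, -47) = {19, 31}; no ℚ_19-point on the conic.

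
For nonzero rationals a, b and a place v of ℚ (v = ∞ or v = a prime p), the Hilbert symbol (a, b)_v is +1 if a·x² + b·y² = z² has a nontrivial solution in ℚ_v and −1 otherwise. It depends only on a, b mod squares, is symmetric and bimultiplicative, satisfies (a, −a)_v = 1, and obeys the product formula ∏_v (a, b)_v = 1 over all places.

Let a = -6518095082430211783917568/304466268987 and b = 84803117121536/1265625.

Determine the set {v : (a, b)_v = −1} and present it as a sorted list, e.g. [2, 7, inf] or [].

Mod squares: a ≡ -174, b ≡ 11. Check v ∈ {∞, 2, 3, 5, 7, 11, 17, 19, 23, 29}.
v=11: a=11^4·(≡10), b=11^3·(≡5) mod 11; (10|11)=-1, (5|11)=+1; (−1)^{4·3·5}·(-1)^3·(+1)^4 = -1.
v=5: a=5^0·(≡1), b=5^-6·(≡1) mod 5; (1|5)=+1, (1|5)=+1; (−1)^{0·-6·2}·(+1)^-6·(+1)^0 = +1.
v=3: a=3^-13·(≡2), b=3^-4·(≡2) mod 3; (2|3)=-1, (2|3)=-1; (−1)^{-13·-4·1}·(-1)^-4·(-1)^-13 = -1.
v=19: a=19^-2·(≡4), b=19^0·(≡6) mod 19; (4|19)=+1, (6|19)=+1; (−1)^{-2·0·9}·(+1)^0·(+1)^-2 = +1.
v=29: a=29^3·(≡5), b=29^2·(≡18) mod 29; (5|29)=+1, (18|29)=-1; (−1)^{3·2·14}·(+1)^2·(-1)^3 = -1.
v=2: v_2(a)=29, v_2(b)=18; units ≡ 1, 3 (mod 8); ε·ε+αω+βω = 0·1+29·1+18·0 ≡ 1  ⇒  (a,b)_2 = -1.
v=7: a=7^6·(≡4), b=7^0·(≡4) mod 7; (4|7)=+1, (4|7)=+1; (−1)^{6·0·3}·(+1)^0·(+1)^6 = +1.
v=17: a=17^2·(≡4), b=17^2·(≡14) mod 17; (4|17)=+1, (14|17)=-1; (−1)^{2·2·8}·(+1)^2·(-1)^2 = +1.
v=23: a=23^-2·(≡20), b=23^0·(≡14) mod 23; (20|23)=-1, (14|23)=-1; (−1)^{-2·0·11}·(-1)^0·(-1)^-2 = +1.
v=∞: -174 < 0 and 11 > 0  ⇒  (a,b)_∞ = +1.
(-174, 11 / ℚ) ramifies at {2, 3, 11, 29}: a division algebra.

[2, 3, 11, 29]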